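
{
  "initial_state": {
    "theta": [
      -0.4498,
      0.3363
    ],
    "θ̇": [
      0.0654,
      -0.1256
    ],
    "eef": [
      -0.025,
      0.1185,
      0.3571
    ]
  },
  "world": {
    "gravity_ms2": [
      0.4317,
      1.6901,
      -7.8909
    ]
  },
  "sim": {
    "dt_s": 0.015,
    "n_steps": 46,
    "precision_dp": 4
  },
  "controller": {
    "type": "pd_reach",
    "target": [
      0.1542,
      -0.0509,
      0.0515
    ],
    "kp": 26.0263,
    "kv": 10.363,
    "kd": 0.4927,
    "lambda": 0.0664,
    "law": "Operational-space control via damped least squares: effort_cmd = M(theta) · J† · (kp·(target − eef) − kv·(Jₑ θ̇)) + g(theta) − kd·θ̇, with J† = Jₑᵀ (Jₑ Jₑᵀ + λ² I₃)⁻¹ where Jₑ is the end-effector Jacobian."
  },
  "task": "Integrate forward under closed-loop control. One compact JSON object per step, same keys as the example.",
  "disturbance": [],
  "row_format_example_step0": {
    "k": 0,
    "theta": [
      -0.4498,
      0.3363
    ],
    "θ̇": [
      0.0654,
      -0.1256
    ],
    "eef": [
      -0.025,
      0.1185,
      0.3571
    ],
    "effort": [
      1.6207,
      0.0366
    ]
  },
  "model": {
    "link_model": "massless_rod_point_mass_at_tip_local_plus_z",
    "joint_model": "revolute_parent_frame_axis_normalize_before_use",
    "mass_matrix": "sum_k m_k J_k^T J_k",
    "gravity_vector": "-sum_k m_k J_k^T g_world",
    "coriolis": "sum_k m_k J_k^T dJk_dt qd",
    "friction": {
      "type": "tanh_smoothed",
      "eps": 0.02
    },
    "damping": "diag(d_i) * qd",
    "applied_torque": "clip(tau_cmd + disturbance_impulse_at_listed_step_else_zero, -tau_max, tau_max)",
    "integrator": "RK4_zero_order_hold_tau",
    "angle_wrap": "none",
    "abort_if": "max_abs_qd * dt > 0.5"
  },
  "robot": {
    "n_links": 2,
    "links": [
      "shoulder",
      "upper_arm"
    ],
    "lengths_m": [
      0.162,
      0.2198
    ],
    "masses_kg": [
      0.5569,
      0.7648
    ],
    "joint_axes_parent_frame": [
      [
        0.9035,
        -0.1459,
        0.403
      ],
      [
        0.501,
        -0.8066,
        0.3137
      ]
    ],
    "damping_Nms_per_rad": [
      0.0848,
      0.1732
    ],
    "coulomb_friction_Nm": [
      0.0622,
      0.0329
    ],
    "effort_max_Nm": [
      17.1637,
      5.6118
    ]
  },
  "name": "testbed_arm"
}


{"k":1,"theta":[-0.4486,0.3339],"\u03b8\u0307":[0.0992,-0.1926],"eef":[-0.0247,0.1183,0.3572],"effort":[1.5933,0.0766]}
{"k":2,"theta":[-0.447,0.3308],"\u03b8\u0307":[0.1133,-0.2151],"eef":[-0.0243,0.1181,0.3574],"effort":[1.5786,0.0888]}
{"k":3,"theta":[-0.4452,0.3276],"\u03b8\u0307":[0.1205,-0.2233],"eef":[-0.0239,0.1179,0.3576],"effort":[1.569,0.0924]}
{"k":4,"theta":[-0.4434,0.3242],"\u03b8\u0307":[0.1251,-0.227],"eef":[-0.0235,0.1176,0.3578],"effort":[1.5617,0.0933]}
{"k":5,"theta":[-0.4415,0.3208],"\u03b8\u0307":[0.1283,-0.2294],"eef":[-0.023,0.1174,0.358],"effort":[1.5558,0.0937]}
{"k":6,"theta":[-0.4395,0.3173],"\u03b8\u0307":[0.131,-0.2315],"eef":[-0.0226,0.1171,0.3583],"effort":[1.5507,0.0941]}
{"k":7,"theta":[-0.4375,0.3138],"\u03b8\u0307":[0.1331,-0.2335],"eef":[-0.0222,0.1168,0.3585],"effort":[1.5463,0.0947]}
{"k":8,"theta":[-0.4355,0.3103],"\u03b8\u0307":[0.135,-0.2356],"eef":[-0.0217,0.1165,0.3587],"effort":[1.5423,0.0954]}
{"k":9,"theta":[-0.4335,0.3068],"\u03b8\u0307":[0.1367,-0.2378],"eef":[-0.0213,0.1162,0.3589],"effort":[1.5386,0.0963]}
{"k":10,"theta":[-0.4314,0.3032],"\u03b8\u0307":[0.1382,-0.24],"eef":[-0.0208,0.1159,0.3591],"effort":[1.5352,0.0973]}
{"k":11,"theta":[-0.4294,0.2996],"\u03b8\u0307":[0.1395,-0.2423],"eef":[-0.0204,0.1156,0.3594],"effort":[1.5321,0.0984]}
{"k":12,"theta":[-0.4273,0.2959],"\u03b8\u0307":[0.1408,-0.2447],"eef":[-0.0199,0.1152,0.3596],"effort":[1.5291,0.0997]}
{"k":13,"theta":[-0.4251,0.2922],"\u03b8\u0307":[0.142,-0.2471],"eef":[-0.0195,0.1149,0.3598],"effort":[1.5262,0.101]}
{"k":14,"theta":[-0.423,0.2885],"\u03b8\u0307":[0.1431,-0.2496],"eef":[-0.019,0.1146,0.36],"effort":[1.5234,0.1024]}
{"k":15,"theta":[-0.4208,0.2847],"\u03b8\u0307":[0.1442,-0.2521],"eef":[-0.0186,0.1143,0.3603],"effort":[1.5207,0.1038]}
{"k":16,"theta":[-0.4187,0.2809],"\u03b8\u0307":[0.1452,-0.2546],"eef":[-0.0181,0.1139,0.3605],"effort":[1.518,0.1053]}
{"k":17,"theta":[-0.4165,0.2771],"\u03b8\u0307":[0.1462,-0.2572],"eef":[-0.0176,0.1136,0.3607],"effort":[1.5153,0.1069]}
{"k":18,"theta":[-0.4143,0.2732],"\u03b8\u0307":[0.1472,-0.2598],"eef":[-0.0171,0.1132,0.3609],"effort":[1.5127,0.1085]}
{"k":19,"theta":[-0.4121,0.2693],"\u03b8\u0307":[0.1482,-0.2624],"eef":[-0.0166,0.1129,0.3612],"effort":[1.5101,0.1101]}
{"k":20,"theta":[-0.4099,0.2654],"\u03b8\u0307":[0.1492,-0.265],"eef":[-0.0161,0.1126,0.3614],"effort":[1.5076,0.1118]}
{"k":21,"theta":[-0.4076,0.2614],"\u03b8\u0307":[0.1501,-0.2677],"eef":[-0.0156,0.1122,0.3616],"effort":[1.505,0.1136]}
{"k":22,"theta":[-0.4054,0.2573],"\u03b8\u0307":[0.1511,-0.2704],"eef":[-0.0151,0.1119,0.3618],"effort":[1.5024,0.1153]}
{"k":23,"theta":[-0.4031,0.2533],"\u03b8\u0307":[0.1521,-0.2731],"eef":[-0.0146,0.1115,0.362],"effort":[1.4998,0.1171]}
{"k":24,"theta":[-0.4008,0.2491],"\u03b8\u0307":[0.153,-0.2759],"eef":[-0.014,0.1112,0.3623],"effort":[1.4972,0.119]}
{"k":25,"theta":[-0.3985,0.245],"\u03b8\u0307":[0.154,-0.2786],"eef":[-0.0135,0.1108,0.3625],"effort":[1.4946,0.1208]}
{"k":26,"theta":[-0.3962,0.2408],"\u03b8\u0307":[0.1549,-0.2814],"eef":[-0.013,0.1105,0.3627],"effort":[1.492,0.1228]}
{"k":27,"theta":[-0.3938,0.2366],"\u03b8\u0307":[0.1559,-0.2842],"eef":[-0.0124,0.1101,0.3629],"effort":[1.4893,0.1247]}
{"k":28,"theta":[-0.3915,0.2323],"\u03b8\u0307":[0.1569,-0.2871],"eef":[-0.0119,0.1098,0.3631],"effort":[1.4867,0.1267]}
{"k":29,"theta":[-0.3891,0.2279],"\u03b8\u0307":[0.1579,-0.2899],"eef":[-0.0113,0.1094,0.3633],"effort":[1.484,0.1287]}
{"k":30,"theta":[-0.3868,0.2236],"\u03b8\u0307":[0.1588,-0.2928],"eef":[-0.0107,0.1091,0.3635],"effort":[1.4814,0.1308]}
{"k":31,"theta":[-0.3844,0.2192],"\u03b8\u0307":[0.1598,-0.2957],"eef":[-0.0101,0.1087,0.3637],"effort":[1.4787,0.1329]}
{"k":32,"theta":[-0.382,0.2147],"\u03b8\u0307":[0.1608,-0.2986],"eef":[-0.0096,0.1084,0.364],"effort":[1.476,0.135]}
{"k":33,"theta":[-0.3796,0.2102],"\u03b8\u0307":[0.1618,-0.3015],"eef":[-0.009,0.108,0.3642],"effort":[1.4733,0.1372]}
{"k":34,"theta":[-0.3771,0.2057],"\u03b8\u0307":[0.1628,-0.3045],"eef":[-0.0084,0.1076,0.3644],"effort":[1.4705,0.1394]}
{"k":35,"theta":[-0.3747,0.2011],"\u03b8\u0307":[0.1638,-0.3075],"eef":[-0.0078,0.1073,0.3646],"effort":[1.4677,0.1416]}
{"k":36,"theta":[-0.3722,0.1965],"\u03b8\u0307":[0.1648,-0.3105],"eef":[-0.0071,0.1069,0.3648],"effort":[1.465,0.1439]}
{"k":37,"theta":[-0.3697,0.1918],"\u03b8\u0307":[0.1658,-0.3135],"eef":[-0.0065,0.1065,0.365],"effort":[1.4622,0.1462]}
{"k":38,"theta":[-0.3672,0.1871],"\u03b8\u0307":[0.1668,-0.3165],"eef":[-0.0059,0.1062,0.3652],"effort":[1.4594,0.1486]}
{"k":39,"theta":[-0.3647,0.1823],"\u03b8\u0307":[0.1679,-0.3196],"eef":[-0.0052,0.1058,0.3654],"effort":[1.4565,0.151]}
{"k":40,"theta":[-0.3622,0.1775],"\u03b8\u0307":[0.1689,-0.3227],"eef":[-0.0046,0.1054,0.3656],"effort":[1.4537,0.1535]}
{"k":41,"theta":[-0.3597,0.1726],"\u03b8\u0307":[0.1699,-0.3258],"eef":[-0.0039,0.105,0.3657],"effort":[1.4508,0.1559]}
{"k":42,"theta":[-0.3571,0.1677],"\u03b8\u0307":[0.1709,-0.3289],"eef":[-0.0033,0.1047,0.3659],"effort":[1.4479,0.1585]}
{"k":43,"theta":[-0.3545,0.1628],"\u03b8\u0307":[0.172,-0.3321],"eef":[-0.0026,0.1043,0.3661],"effort":[1.445,0.161]}
{"k":44,"theta":[-0.352,0.1578],"\u03b8\u0307":[0.173,-0.3352],"eef":[-0.0019,0.1039,0.3663],"effort":[1.442,0.1636]}
{"k":45,"theta":[-0.3494,0.1527],"\u03b8\u0307":[0.1741,-0.3384],"eef":[-0.0012,0.1035,0.3665],"effort":[1.4391,0.1663]}
{"k":46,"theta":[-0.3467,0.1476],"\u03b8\u0307":[0.1751,-0.3416],"eef":[-0.0005,0.1031,0.3667]}


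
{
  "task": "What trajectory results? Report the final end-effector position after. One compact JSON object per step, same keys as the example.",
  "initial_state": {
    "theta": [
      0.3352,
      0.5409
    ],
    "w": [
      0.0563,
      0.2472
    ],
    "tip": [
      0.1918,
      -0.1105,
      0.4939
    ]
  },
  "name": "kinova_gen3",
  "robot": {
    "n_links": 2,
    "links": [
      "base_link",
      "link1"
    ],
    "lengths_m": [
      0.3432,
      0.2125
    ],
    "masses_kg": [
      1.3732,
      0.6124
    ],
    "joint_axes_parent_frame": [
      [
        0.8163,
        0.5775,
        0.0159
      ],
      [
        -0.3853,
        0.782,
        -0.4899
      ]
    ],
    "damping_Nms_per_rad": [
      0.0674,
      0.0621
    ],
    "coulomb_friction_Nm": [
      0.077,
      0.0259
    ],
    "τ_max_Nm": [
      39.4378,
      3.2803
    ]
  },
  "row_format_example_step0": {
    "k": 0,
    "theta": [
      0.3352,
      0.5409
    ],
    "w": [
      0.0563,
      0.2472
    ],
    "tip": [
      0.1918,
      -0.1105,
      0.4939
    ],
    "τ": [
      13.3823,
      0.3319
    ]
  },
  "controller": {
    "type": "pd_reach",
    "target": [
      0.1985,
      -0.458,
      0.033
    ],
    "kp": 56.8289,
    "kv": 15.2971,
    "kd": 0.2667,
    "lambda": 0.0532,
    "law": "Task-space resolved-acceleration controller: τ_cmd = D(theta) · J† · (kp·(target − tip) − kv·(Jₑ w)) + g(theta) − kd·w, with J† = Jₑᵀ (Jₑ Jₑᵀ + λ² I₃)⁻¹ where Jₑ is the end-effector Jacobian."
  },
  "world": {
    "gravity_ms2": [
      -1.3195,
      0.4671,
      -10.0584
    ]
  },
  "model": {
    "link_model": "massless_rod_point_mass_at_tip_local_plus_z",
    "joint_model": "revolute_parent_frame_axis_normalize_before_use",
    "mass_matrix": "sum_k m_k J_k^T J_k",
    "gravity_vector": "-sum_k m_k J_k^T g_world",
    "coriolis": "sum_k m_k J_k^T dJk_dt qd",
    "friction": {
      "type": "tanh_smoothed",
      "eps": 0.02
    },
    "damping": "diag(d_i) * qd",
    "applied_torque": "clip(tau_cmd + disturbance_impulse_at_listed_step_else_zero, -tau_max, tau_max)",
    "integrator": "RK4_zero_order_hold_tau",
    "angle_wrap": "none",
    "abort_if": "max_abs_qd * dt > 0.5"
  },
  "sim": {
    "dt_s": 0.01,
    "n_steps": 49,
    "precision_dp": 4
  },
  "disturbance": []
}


{"k":1,"theta":[0.3381,0.5426],"w":[0.5227,0.091],"tip":[0.1929,-0.1115,0.4932],"\u03c4":[10.9133,0.2403]}
{"k":2,"theta":[0.3453,0.543],"w":[0.9122,-0.0153],"tip":[0.195,-0.1144,0.4917],"\u03c4":[8.7777,0.1394]}
{"k":3,"theta":[0.356,0.5425],"w":[1.2358,-0.077],"tip":[0.198,-0.1187,0.4895],"\u03c4":[6.9244,0.0304]}
{"k":4,"theta":[0.3697,0.5415],"w":[1.5057,-0.1325],"tip":[0.2017,-0.1241,0.4867],"\u03c4":[5.3111,-0.068]}
{"k":5,"theta":[0.3859,0.5399],"w":[1.7301,-0.1874],"tip":[0.2061,-0.1306,0.4832],"\u03c4":[3.9011,-0.1545]}
{"k":6,"theta":[0.4041,0.5377],"w":[1.9157,-0.2435],"tip":[0.2109,-0.1378,0.4793],"\u03c4":[2.6636,-0.2296]}
{"k":7,"theta":[0.424,0.535],"w":[2.0682,-0.3012],"tip":[0.216,-0.1457,0.4748],"\u03c4":[1.5727,-0.2944]}
{"k":8,"theta":[0.4453,0.5317],"w":[2.1922,-0.3604],"tip":[0.2214,-0.154,0.4698],"\u03c4":[0.6064,-0.3498]}
{"k":9,"theta":[0.4677,0.5278],"w":[2.2919,-0.4203],"tip":[0.227,-0.1627,0.4644],"\u03c4":[-0.2538,-0.3972]}
{"k":10,"theta":[0.4911,0.5233],"w":[2.3704,-0.4804],"tip":[0.2326,-0.1718,0.4586],"\u03c4":[-1.023,-0.4374]}
{"k":11,"theta":[0.5151,0.5182],"w":[2.4307,-0.54],"tip":[0.2383,-0.1809,0.4525],"\u03c4":[-1.7144,-0.4714]}
{"k":12,"theta":[0.5396,0.5125],"w":[2.4752,-0.5984],"tip":[0.244,-0.1903,0.4459],"\u03c4":[-2.3385,-0.5001]}
{"k":13,"theta":[0.5645,0.5063],"w":[2.5059,-0.6552],"tip":[0.2496,-0.1996,0.439],"\u03c4":[-2.9042,-0.524]}
{"k":14,"theta":[0.5896,0.4994],"w":[2.5247,-0.7099],"tip":[0.2551,-0.209,0.4319],"\u03c4":[-3.4191,-0.5438]}
{"k":15,"theta":[0.6149,0.4921],"w":[2.5329,-0.7622],"tip":[0.2604,-0.2183,0.4245],"\u03c4":[-3.8894,-0.5599]}
{"k":16,"theta":[0.6402,0.4842],"w":[2.532,-0.8118],"tip":[0.2656,-0.2275,0.4168],"\u03c4":[-4.3201,-0.5728]}
{"k":17,"theta":[0.6655,0.4759],"w":[2.5231,-0.8585],"tip":[0.2707,-0.2367,0.4089],"\u03c4":[-4.7156,-0.5827]}
{"k":18,"theta":[0.6907,0.4671],"w":[2.5072,-0.9022],"tip":[0.2755,-0.2456,0.4009],"\u03c4":[-5.0795,-0.59]}
{"k":19,"theta":[0.7156,0.4579],"w":[2.4852,-0.9429],"tip":[0.2801,-0.2544,0.3927],"\u03c4":[-5.4149,-0.5949]}
{"k":20,"theta":[0.7403,0.4482],"w":[2.4578,-0.9804],"tip":[0.2845,-0.263,0.3843],"\u03c4":[-5.7242,-0.5976]}
{"k":21,"theta":[0.7647,0.4383],"w":[2.4258,-1.0148],"tip":[0.2887,-0.2714,0.3759],"\u03c4":[-6.0097,-0.5983]}
{"k":22,"theta":[0.7888,0.428],"w":[2.3897,-1.0461],"tip":[0.2926,-0.2796,0.3674],"\u03c4":[-6.2732,-0.5972]}
{"k":23,"theta":[0.8125,0.4174],"w":[2.3502,-1.0745],"tip":[0.2963,-0.2876,0.3589],"\u03c4":[-6.5163,-0.5945]}
{"k":24,"theta":[0.8358,0.4065],"w":[2.3077,-1.0999],"tip":[0.2998,-0.2953,0.3503],"\u03c4":[-6.7405,-0.5903]}
{"k":25,"theta":[0.8586,0.3954],"w":[2.2626,-1.1225],"tip":[0.3031,-0.3027,0.3417],"\u03c4":[-6.9469,-0.5847]}
{"k":26,"theta":[0.881,0.3841],"w":[2.2154,-1.1425],"tip":[0.3061,-0.3099,0.3331],"\u03c4":[-7.1368,-0.5778]}
{"k":27,"theta":[0.9029,0.3726],"w":[2.1664,-1.1598],"tip":[0.3089,-0.3169,0.3246],"\u03c4":[-7.3111,-0.5698]}
{"k":28,"theta":[0.9243,0.3609],"w":[2.1159,-1.1748],"tip":[0.3114,-0.3236,0.3161],"\u03c4":[-7.4708,-0.5609]}
{"k":29,"theta":[0.9452,0.3491],"w":[2.0644,-1.1874],"tip":[0.3138,-0.3301,0.3077],"\u03c4":[-7.6168,-0.551]}
{"k":30,"theta":[0.9656,0.3372],"w":[2.0119,-1.1979],"tip":[0.3159,-0.3364,0.2994],"\u03c4":[-7.7498,-0.5403]}
{"k":31,"theta":[0.9855,0.3252],"w":[1.9589,-1.2063],"tip":[0.3179,-0.3423,0.2911],"\u03c4":[-7.8706,-0.5289]}
{"k":32,"theta":[1.0048,0.3131],"w":[1.9054,-1.2129],"tip":[0.3196,-0.3481,0.283],"\u03c4":[-7.9801,-0.5168]}
{"k":33,"theta":[1.0236,0.3009],"w":[1.8518,-1.2177],"tip":[0.3211,-0.3536,0.275],"\u03c4":[-8.0788,-0.5043]}
{"k":34,"theta":[1.0418,0.2887],"w":[1.7981,-1.2209],"tip":[0.3225,-0.3589,0.2672],"\u03c4":[-8.1675,-0.4913]}
{"k":35,"theta":[1.0595,0.2765],"w":[1.7446,-1.2226],"tip":[0.3237,-0.364,0.2595],"\u03c4":[-8.2468,-0.4779]}
{"k":36,"theta":[1.0767,0.2643],"w":[1.6915,-1.223],"tip":[0.3247,-0.3689,0.2519],"\u03c4":[-8.3174,-0.4641]}
{"k":37,"theta":[1.0933,0.2521],"w":[1.6387,-1.222],"tip":[0.3256,-0.3735,0.2445],"\u03c4":[-8.3797,-0.4502]}
{"k":38,"theta":[1.1095,0.2399],"w":[1.5865,-1.22],"tip":[0.3263,-0.378,0.2373],"\u03c4":[-8.4345,-0.436]}
{"k":39,"theta":[1.1251,0.2277],"w":[1.535,-1.2168],"tip":[0.3268,-0.3823,0.2302],"\u03c4":[-8.4822,-0.4217]}
{"k":40,"theta":[1.1402,0.2156],"w":[1.4843,-1.2127],"tip":[0.3273,-0.3864,0.2233],"\u03c4":[-8.5234,-0.4073]}
{"k":41,"theta":[1.1548,0.2035],"w":[1.4344,-1.2078],"tip":[0.3276,-0.3903,0.2166],"\u03c4":[-8.5586,-0.3929]}
{"k":42,"theta":[1.1689,0.1914],"w":[1.3854,-1.202],"tip":[0.3277,-0.394,0.21],"\u03c4":[-8.5883,-0.3785]}
{"k":43,"theta":[1.1825,0.1794],"w":[1.3373,-1.1956],"tip":[0.3278,-0.3976,0.2037],"\u03c4":[-8.6128,-0.3641]}
{"k":44,"theta":[1.1956,0.1675],"w":[1.2903,-1.1884],"tip":[0.3278,-0.401,0.1975],"\u03c4":[-8.6327,-0.3498]}
{"k":45,"theta":[1.2083,0.1557],"w":[1.2443,-1.1808],"tip":[0.3276,-0.4043,0.1915],"\u03c4":[-8.6484,-0.3356]}
{"k":46,"theta":[1.2205,0.1439],"w":[1.1994,-1.1725],"tip":[0.3274,-0.4074,0.1857],"\u03c4":[-8.6602,-0.3215]}
{"k":47,"theta":[1.2323,0.1323],"w":[1.1556,-1.1639],"tip":[0.327,-0.4104,0.1801],"\u03c4":[-8.6685,-0.3075]}
{"k":48,"theta":[1.2436,0.1207],"w":[1.113,-1.1548],"tip":[0.3266,-0.4133,0.1746],"\u03c4":[-8.6736,-0.2938]}
{"k":49,"theta":[1.2545,0.1092],"w":[1.0714,-1.1453],"tip":[0.3262,-0.416,0.1693]}
{"summary": "final tip position (m): 0.3262 -0.4160 0.1693"}


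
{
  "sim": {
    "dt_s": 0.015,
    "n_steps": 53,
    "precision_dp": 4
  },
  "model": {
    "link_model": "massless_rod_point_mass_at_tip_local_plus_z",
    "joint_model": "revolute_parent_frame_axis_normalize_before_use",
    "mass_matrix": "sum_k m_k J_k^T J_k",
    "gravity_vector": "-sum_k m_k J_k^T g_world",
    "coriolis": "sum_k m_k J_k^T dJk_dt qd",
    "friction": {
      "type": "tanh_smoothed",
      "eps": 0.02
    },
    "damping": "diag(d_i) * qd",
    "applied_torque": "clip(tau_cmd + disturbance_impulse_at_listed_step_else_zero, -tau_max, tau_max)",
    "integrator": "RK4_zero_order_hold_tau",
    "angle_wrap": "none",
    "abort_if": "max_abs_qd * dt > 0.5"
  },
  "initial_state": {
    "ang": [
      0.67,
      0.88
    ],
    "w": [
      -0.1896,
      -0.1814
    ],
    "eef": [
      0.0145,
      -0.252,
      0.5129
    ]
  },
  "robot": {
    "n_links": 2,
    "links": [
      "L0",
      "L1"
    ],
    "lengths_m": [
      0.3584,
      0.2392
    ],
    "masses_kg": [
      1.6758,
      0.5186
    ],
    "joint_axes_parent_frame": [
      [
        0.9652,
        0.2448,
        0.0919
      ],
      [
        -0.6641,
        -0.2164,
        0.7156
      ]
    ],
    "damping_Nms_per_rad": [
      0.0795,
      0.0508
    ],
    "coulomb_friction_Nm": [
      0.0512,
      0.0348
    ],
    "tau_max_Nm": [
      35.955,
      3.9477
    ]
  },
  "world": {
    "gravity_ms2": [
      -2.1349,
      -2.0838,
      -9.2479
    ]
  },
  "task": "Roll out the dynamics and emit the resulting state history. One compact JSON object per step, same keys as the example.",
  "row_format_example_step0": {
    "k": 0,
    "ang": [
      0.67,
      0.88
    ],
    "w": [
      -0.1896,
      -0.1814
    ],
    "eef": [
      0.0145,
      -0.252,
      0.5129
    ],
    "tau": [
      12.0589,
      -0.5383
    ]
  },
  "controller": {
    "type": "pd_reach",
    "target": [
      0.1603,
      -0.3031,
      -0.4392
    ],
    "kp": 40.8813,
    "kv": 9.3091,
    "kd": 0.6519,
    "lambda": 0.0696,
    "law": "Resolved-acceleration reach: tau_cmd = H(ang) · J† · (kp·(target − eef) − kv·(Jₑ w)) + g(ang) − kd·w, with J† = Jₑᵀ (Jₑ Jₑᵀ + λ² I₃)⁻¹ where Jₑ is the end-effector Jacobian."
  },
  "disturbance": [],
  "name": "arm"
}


{"k":1,"ang":[0.6733,0.8881],"w":[0.6247,1.2244],"eef":[0.0139,-0.2529,0.512],"tau":[9.2272,-1.3528]}
{"k":2,"ang":[0.6869,0.9059],"w":[1.1948,1.1384],"eef":[0.0135,-0.2578,0.5083],"tau":[6.7398,-1.0952]}
{"k":3,"ang":[0.7084,0.9225],"w":[1.6726,1.071],"eef":[0.0144,-0.2667,0.5026],"tau":[4.6405,-0.891]}
{"k":4,"ang":[0.7365,0.938],"w":[2.0725,0.9968],"eef":[0.0164,-0.2787,0.495],"tau":[2.8574,-0.7139]}
{"k":5,"ang":[0.7701,0.9525],"w":[2.4083,0.9188],"eef":[0.0193,-0.2932,0.4854],"tau":[1.3325,-0.5597]}
{"k":6,"ang":[0.8084,0.9657],"w":[2.6908,0.8387],"eef":[0.023,-0.3096,0.474],"tau":[0.0183,-0.4246]}
{"k":7,"ang":[0.8505,0.9777],"w":[2.9289,0.7576],"eef":[0.0274,-0.3275,0.4607],"tau":[-1.1245,-0.3053]}
{"k":8,"ang":[0.8959,0.9885],"w":[3.1295,0.6762],"eef":[0.0323,-0.3462,0.4456],"tau":[-2.1273,-0.1989]}
{"k":9,"ang":[0.9441,0.9981],"w":[3.2983,0.5951],"eef":[0.0377,-0.3656,0.4286],"tau":[-3.0156,-0.1031]}
{"k":10,"ang":[0.9947,1.0064],"w":[3.4394,0.5146],"eef":[0.0434,-0.3851,0.4099],"tau":[-3.8095,-0.0159]}
{"k":11,"ang":[1.0471,1.0136],"w":[3.5563,0.4351],"eef":[0.0495,-0.4045,0.3894],"tau":[-4.5246,0.0642]}
{"k":12,"ang":[1.1012,1.0196],"w":[3.6516,0.3569],"eef":[0.0557,-0.4235,0.3672],"tau":[-5.1732,0.1384]}
{"k":13,"ang":[1.1565,1.0244],"w":[3.7272,0.2805],"eef":[0.062,-0.4418,0.3434],"tau":[-5.7644,0.2076]}
{"k":14,"ang":[1.2129,1.0281],"w":[3.7848,0.2063],"eef":[0.0684,-0.4591,0.3181],"tau":[-6.305,0.2725]}
{"k":15,"ang":[1.2699,1.0306],"w":[3.8254,0.1346],"eef":[0.0747,-0.4754,0.2915],"tau":[-6.7997,0.3334]}
{"k":16,"ang":[1.3275,1.0322],"w":[3.85,0.0661],"eef":[0.0809,-0.4903,0.2636],"tau":[-7.2517,0.3907]}
{"k":17,"ang":[1.3853,1.0327],"w":[3.86,0.0083],"eef":[0.087,-0.5037,0.2347],"tau":[-7.6629,0.4391]}
{"k":18,"ang":[1.4432,1.0327],"w":[3.8581,-0.0119],"eef":[0.0929,-0.5155,0.2049],"tau":[-8.034,0.4587]}
{"k":19,"ang":[1.501,1.0323],"w":[3.8417,-0.0388],"eef":[0.0984,-0.5256,0.1745],"tau":[-8.3665,0.4827]}
{"k":20,"ang":[1.5583,1.0314],"w":[3.8104,-0.0817],"eef":[0.1035,-0.5339,0.1437],"tau":[-8.6601,0.5183]}
{"k":21,"ang":[1.6152,1.0299],"w":[3.7659,-0.1277],"eef":[0.1083,-0.5405,0.1127],"tau":[-8.9138,0.556]}
{"k":22,"ang":[1.6712,1.0277],"w":[3.7092,-0.1695],"eef":[0.1128,-0.5453,0.0816],"tau":[-9.1269,0.5905]}
{"k":23,"ang":[1.7264,1.0249],"w":[3.6412,-0.2062],"eef":[0.1168,-0.5484,0.0507],"tau":[-9.2995,0.6209]}
{"k":24,"ang":[1.7804,1.0216],"w":[3.5627,-0.2376],"eef":[0.1205,-0.5497,0.0202],"tau":[-9.4316,0.6472]}
{"k":25,"ang":[1.8332,1.0178],"w":[3.4746,-0.2639],"eef":[0.1237,-0.5496,-0.0097],"tau":[-9.5236,0.6693]}
{"k":26,"ang":[1.8846,1.0137],"w":[3.3779,-0.2851],"eef":[0.1266,-0.5479,-0.0389],"tau":[-9.5762,0.6873]}
{"k":27,"ang":[1.9345,1.0093],"w":[3.2735,-0.3017],"eef":[0.129,-0.5448,-0.0672],"tau":[-9.5906,0.7013]}
{"k":28,"ang":[1.9828,1.0047],"w":[3.1624,-0.3138],"eef":[0.1311,-0.5406,-0.0945],"tau":[-9.5683,0.7113]}
{"k":29,"ang":[2.0293,1.0],"w":[3.0459,-0.3219],"eef":[0.1328,-0.5352,-0.1206],"tau":[-9.5114,0.7176]}
{"k":30,"ang":[2.0741,0.9951],"w":[2.9248,-0.3263],"eef":[0.1342,-0.529,-0.1456],"tau":[-9.4219,0.7203]}
{"k":31,"ang":[2.1171,0.9902],"w":[2.8002,-0.3275],"eef":[0.1352,-0.5219,-0.1693],"tau":[-9.3027,0.7197]}
{"k":32,"ang":[2.1581,0.9853],"w":[2.6733,-0.3258],"eef":[0.136,-0.5142,-0.1918],"tau":[-9.1565,0.7162]}
{"k":33,"ang":[2.1973,0.9805],"w":[2.5449,-0.3217],"eef":[0.1365,-0.5061,-0.2129],"tau":[-8.9864,0.7098]}
{"k":34,"ang":[2.2345,0.9757],"w":[2.416,-0.3156],"eef":[0.1368,-0.4975,-0.2327],"tau":[-8.7956,0.7011]}
{"k":35,"ang":[2.2698,0.971],"w":[2.2875,-0.3079],"eef":[0.1369,-0.4887,-0.2512],"tau":[-8.5871,0.6903]}
{"k":36,"ang":[2.3032,0.9665],"w":[2.1602,-0.2989],"eef":[0.1368,-0.4799,-0.2684],"tau":[-8.3642,0.6778]}
{"k":37,"ang":[2.3346,0.9621],"w":[2.0347,-0.2889],"eef":[0.1365,-0.4709,-0.2844],"tau":[-8.13,0.6637]}
{"k":38,"ang":[2.3642,0.9579],"w":[1.9118,-0.2783],"eef":[0.1362,-0.4621,-0.2992],"tau":[-7.8874,0.6485]}
{"k":39,"ang":[2.392,0.9538],"w":[1.7919,-0.2672],"eef":[0.1358,-0.4534,-0.3128],"tau":[-7.6391,0.6324]}
{"k":40,"ang":[2.418,0.9499],"w":[1.6756,-0.2559],"eef":[0.1353,-0.4449,-0.3254],"tau":[-7.3878,0.6157]}
{"k":41,"ang":[2.4423,0.9461],"w":[1.5633,-0.2445],"eef":[0.1347,-0.4367,-0.337],"tau":[-7.1358,0.5985]}
{"k":42,"ang":[2.465,0.9425],"w":[1.4551,-0.2332],"eef":[0.1341,-0.4287,-0.3476],"tau":[-6.8851,0.5811]}
{"k":43,"ang":[2.486,0.9391],"w":[1.3515,-0.2222],"eef":[0.1335,-0.4212,-0.3573],"tau":[-6.6375,0.5637]}
{"k":44,"ang":[2.5056,0.9359],"w":[1.2526,-0.2115],"eef":[0.1329,-0.4139,-0.3662],"tau":[-6.3948,0.5465]}
{"k":45,"ang":[2.5237,0.9328],"w":[1.1584,-0.2012],"eef":[0.1323,-0.4071,-0.3743],"tau":[-6.1581,0.5295]}
{"k":46,"ang":[2.5404,0.9298],"w":[1.0691,-0.1913],"eef":[0.1317,-0.4006,-0.3817],"tau":[-5.9287,0.5129]}
{"k":47,"ang":[2.5558,0.9271],"w":[0.9847,-0.1819],"eef":[0.1311,-0.3945,-0.3884],"tau":[-5.7074,0.4967]}
{"k":48,"ang":[2.57,0.9244],"w":[0.905,-0.1729],"eef":[0.1306,-0.3888,-0.3945],"tau":[-5.495,0.4811]}
{"k":49,"ang":[2.583,0.9219],"w":[0.8302,-0.1645],"eef":[0.13,-0.3835,-0.4],"tau":[-5.2919,0.4661]}
{"k":50,"ang":[2.5949,0.9195],"w":[0.76,-0.1566],"eef":[0.1295,-0.3786,-0.4051],"tau":[-5.0986,0.4518]}
{"k":51,"ang":[2.6058,0.9172],"w":[0.6943,-0.1492],"eef":[0.1291,-0.374,-0.4096],"tau":[-4.9152,0.4381]}
{"k":52,"ang":[2.6158,0.915],"w":[0.633,-0.1423],"eef":[0.1286,-0.3698,-0.4138],"tau":[-4.7418,0.4251]}
{"k":53,"ang":[2.6249,0.9129],"w":[0.576,-0.1358],"eef":[0.1282,-0.3659,-0.4175]}


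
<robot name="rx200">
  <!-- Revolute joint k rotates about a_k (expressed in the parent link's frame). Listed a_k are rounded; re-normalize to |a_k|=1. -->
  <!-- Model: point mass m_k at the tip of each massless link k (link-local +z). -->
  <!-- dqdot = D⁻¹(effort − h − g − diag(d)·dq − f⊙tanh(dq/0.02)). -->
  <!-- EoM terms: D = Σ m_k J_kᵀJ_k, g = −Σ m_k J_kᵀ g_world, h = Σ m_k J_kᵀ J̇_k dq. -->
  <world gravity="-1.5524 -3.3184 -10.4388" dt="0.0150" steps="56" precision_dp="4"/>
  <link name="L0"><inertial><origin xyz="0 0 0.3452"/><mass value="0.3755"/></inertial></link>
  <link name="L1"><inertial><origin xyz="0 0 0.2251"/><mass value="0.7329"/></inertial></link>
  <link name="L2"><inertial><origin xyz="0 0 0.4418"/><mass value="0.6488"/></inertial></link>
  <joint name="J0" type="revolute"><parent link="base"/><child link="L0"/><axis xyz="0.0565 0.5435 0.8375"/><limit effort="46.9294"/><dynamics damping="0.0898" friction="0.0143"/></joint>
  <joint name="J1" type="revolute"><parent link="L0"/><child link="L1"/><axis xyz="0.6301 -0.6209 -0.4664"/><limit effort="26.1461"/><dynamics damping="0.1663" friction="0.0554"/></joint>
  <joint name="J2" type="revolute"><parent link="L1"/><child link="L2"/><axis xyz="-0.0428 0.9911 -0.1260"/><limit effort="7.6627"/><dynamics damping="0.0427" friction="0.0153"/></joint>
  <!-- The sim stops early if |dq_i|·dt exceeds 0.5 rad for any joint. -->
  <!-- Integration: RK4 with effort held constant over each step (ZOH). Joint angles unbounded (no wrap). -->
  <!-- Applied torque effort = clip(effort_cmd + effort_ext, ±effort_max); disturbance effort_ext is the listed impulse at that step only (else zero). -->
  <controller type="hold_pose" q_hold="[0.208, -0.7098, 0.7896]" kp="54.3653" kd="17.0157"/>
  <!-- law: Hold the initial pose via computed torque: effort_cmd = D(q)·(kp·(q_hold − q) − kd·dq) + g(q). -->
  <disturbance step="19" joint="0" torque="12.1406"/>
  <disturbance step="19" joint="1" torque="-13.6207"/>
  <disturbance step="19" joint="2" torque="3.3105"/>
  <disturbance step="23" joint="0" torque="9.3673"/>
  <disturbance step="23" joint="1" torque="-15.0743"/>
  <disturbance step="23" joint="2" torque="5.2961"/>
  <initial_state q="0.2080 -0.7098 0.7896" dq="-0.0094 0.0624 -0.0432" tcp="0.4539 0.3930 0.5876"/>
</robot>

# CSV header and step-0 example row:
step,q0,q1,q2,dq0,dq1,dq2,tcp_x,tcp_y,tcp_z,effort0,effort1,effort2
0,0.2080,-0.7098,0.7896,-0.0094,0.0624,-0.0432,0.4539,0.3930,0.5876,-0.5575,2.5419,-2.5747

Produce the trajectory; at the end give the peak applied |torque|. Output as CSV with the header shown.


step,q0,q1,q2,dq0,dq1,dq2,tcp_x,tcp_y,tcp_z,effort0,effort1,effort2
1,0.2078,-0.7091,0.7890,-0.0173,0.0358,-0.0352,0.4538,0.3927,0.5883,-0.6102,2.6386,-2.6205
2,0.2075,-0.7087,0.7885,-0.0197,0.0182,-0.0277,0.4538,0.3925,0.5887,-0.6528,2.7135,-2.6567
3,0.2072,-0.7085,0.7882,-0.0172,0.0090,-0.0201,0.4538,0.3923,0.5890,-0.6867,2.7688,-2.6853
4,0.2070,-0.7084,0.7879,-0.0123,0.0047,-0.0131,0.4538,0.3922,0.5892,-0.7131,2.8091,-2.7073
5,0.2069,-0.7083,0.7878,-0.0077,0.0025,-0.0076,0.4537,0.3922,0.5893,-0.7334,2.8390,-2.7241
6,0.2068,-0.7083,0.7877,-0.0041,0.0010,-0.0036,0.4537,0.3921,0.5894,-0.7488,2.8614,-2.7365
7,0.2067,-0.7083,0.7877,-0.0015,-0.0001,-0.0008,0.4537,0.3921,0.5894,-0.7604,2.8782,-2.7458
8,0.2067,-0.7083,0.7877,0.0004,-0.0009,0.0011,0.4537,0.3921,0.5894,-0.7691,2.8909,-2.7526
9,0.2067,-0.7083,0.7877,0.0018,-0.0014,0.0025,0.4537,0.3921,0.5894,-0.7756,2.9004,-2.7577
10,0.2068,-0.7083,0.7877,0.0027,-0.0018,0.0034,0.4537,0.3921,0.5894,-0.7806,2.9075,-2.7615
11,0.2068,-0.7084,0.7878,0.0033,-0.0021,0.0040,0.4537,0.3922,0.5893,-0.7843,2.9130,-2.7644
12,0.2069,-0.7084,0.7878,0.0038,-0.0022,0.0043,0.4537,0.3922,0.5893,-0.7871,2.9171,-2.7666
13,0.2069,-0.7084,0.7879,0.0040,-0.0023,0.0045,0.4538,0.3922,0.5892,-0.7892,2.9202,-2.7682
14,0.2070,-0.7085,0.7880,0.0041,-0.0024,0.0046,0.4538,0.3922,0.5892,-0.7908,2.9226,-2.7695
15,0.2070,-0.7085,0.7880,0.0042,-0.0024,0.0046,0.4538,0.3923,0.5891,-0.7920,2.9244,-2.7705
16,0.2071,-0.7085,0.7881,0.0041,-0.0024,0.0046,0.4538,0.3923,0.5890,-0.7930,2.9258,-2.7713
17,0.2072,-0.7086,0.7882,0.0041,-0.0023,0.0045,0.4538,0.3923,0.5890,-0.7937,2.9270,-2.7719
18,0.2072,-0.7086,0.7883,0.0040,-0.0023,0.0043,0.4538,0.3924,0.5889,-0.7942,2.9278,-2.7724
19,0.2073,-0.7086,0.7883,0.0038,-0.0022,0.0042,0.4538,0.3924,0.5889,11.3459,-10.6921,0.5377
20,0.2161,-0.7087,0.7884,1.1728,-0.0082,0.0044,0.4537,0.3955,0.5868,-3.9604,6.4854,-3.6477
21,0.2313,-0.7088,0.7885,0.8521,-0.0096,0.0126,0.4535,0.4008,0.5833,-3.2718,5.7136,-3.4795
22,0.2422,-0.7090,0.7887,0.6032,-0.0117,0.0137,0.4533,0.4046,0.5807,-2.7291,5.1034,-3.3382
23,0.2498,-0.7092,0.7889,0.4123,-0.0122,0.0124,0.4531,0.4073,0.5788,7.0656,-10.4538,2.0740
24,0.2551,-0.7153,0.7891,0.2983,-0.7954,0.0231,0.4522,0.4115,0.5747,-4.4141,8.1774,-4.5139
25,0.2590,-0.7254,0.7896,0.2219,-0.5502,0.0344,0.4509,0.4167,0.5689,-3.6250,7.0382,-4.1431
26,0.2618,-0.7323,0.7901,0.1488,-0.3712,0.0369,0.4499,0.4202,0.5648,-2.9997,6.1388,-3.8488
27,0.2636,-0.7368,0.7907,0.0846,-0.2393,0.0347,0.4493,0.4225,0.5621,-2.5051,5.4287,-3.6154
28,0.2645,-0.7397,0.7912,0.0312,-0.1415,0.0305,0.4489,0.4239,0.5603,-2.1144,4.8679,-3.4305
29,0.2646,-0.7412,0.7916,-0.0087,-0.0669,0.0264,0.4487,0.4245,0.5594,-1.8084,4.4251,-3.2841
30,0.2643,-0.7418,0.7920,-0.0359,-0.0094,0.0228,0.4487,0.4246,0.5590,-1.5719,4.0775,-3.1684
31,0.2635,-0.7417,0.7922,-0.0707,0.0187,0.0127,0.4488,0.4242,0.5591,-1.3867,3.8193,-3.0773
32,0.2622,-0.7413,0.7923,-0.1032,0.0322,0.0023,0.4489,0.4236,0.5595,-1.2416,3.6244,-3.0069
33,0.2605,-0.7408,0.7923,-0.1265,0.0418,-0.0049,0.4491,0.4228,0.5602,-1.1281,3.4725,-2.9529
34,0.2585,-0.7401,0.7922,-0.1420,0.0488,-0.0094,0.4493,0.4219,0.5610,-1.0395,3.3537,-2.9115
35,0.2563,-0.7393,0.7921,-0.1516,0.0539,-0.0123,0.4495,0.4209,0.5619,-0.9706,3.2607,-2.8795
36,0.2540,-0.7385,0.7919,-0.1567,0.0572,-0.0140,0.4497,0.4198,0.5629,-0.9172,3.1883,-2.8547
37,0.2516,-0.7376,0.7916,-0.1585,0.0591,-0.0149,0.4499,0.4186,0.5639,-0.8760,3.1320,-2.8355
38,0.2492,-0.7367,0.7914,-0.1579,0.0598,-0.0154,0.4500,0.4175,0.5650,-0.8444,3.0885,-2.8205
39,0.2469,-0.7358,0.7912,-0.1556,0.0595,-0.0156,0.4502,0.4164,0.5660,-0.8204,3.0552,-2.8089
40,0.2446,-0.7349,0.7909,-0.1520,0.0586,-0.0156,0.4504,0.4152,0.5670,-0.8023,3.0298,-2.7999
41,0.2423,-0.7341,0.7907,-0.1476,0.0571,-0.0154,0.4506,0.4142,0.5680,-0.7889,3.0106,-2.7929
42,0.2402,-0.7332,0.7905,-0.1426,0.0552,-0.0151,0.4507,0.4131,0.5690,-0.7791,2.9964,-2.7876
43,0.2381,-0.7324,0.7903,-0.1372,0.0530,-0.0147,0.4509,0.4121,0.5699,-0.7721,2.9861,-2.7835
44,0.2360,-0.7317,0.7900,-0.1316,0.0506,-0.0144,0.4510,0.4111,0.5709,-0.7673,2.9787,-2.7804
45,0.2341,-0.7309,0.7898,-0.1259,0.0482,-0.0139,0.4511,0.4102,0.5717,-0.7642,2.9737,-2.7781
46,0.2323,-0.7302,0.7896,-0.1201,0.0457,-0.0135,0.4512,0.4093,0.5725,-0.7624,2.9705,-2.7764
47,0.2305,-0.7295,0.7894,-0.1144,0.0433,-0.0130,0.4513,0.4084,0.5733,-0.7616,2.9686,-2.7751
48,0.2288,-0.7289,0.7892,-0.1088,0.0409,-0.0126,0.4514,0.4076,0.5741,-0.7615,2.9678,-2.7742
49,0.2272,-0.7283,0.7891,-0.1033,0.0386,-0.0121,0.4515,0.4069,0.5748,-0.7620,2.9677,-2.7736
50,0.2257,-0.7277,0.7889,-0.0979,0.0364,-0.0116,0.4516,0.4061,0.5755,-0.7630,2.9681,-2.7731
51,0.2243,-0.7272,0.7887,-0.0927,0.0344,-0.0111,0.4517,0.4055,0.5761,-0.7642,2.9689,-2.7729
52,0.2229,-0.7267,0.7885,-0.0876,0.0325,-0.0106,0.4517,0.4048,0.5767,-0.7656,2.9700,-2.7727
53,0.2217,-0.7262,0.7884,-0.0826,0.0308,-0.0101,0.4518,0.4042,0.5773,-0.7671,2.9712,-2.7726
54,0.2205,-0.7258,0.7882,-0.0779,0.0292,-0.0096,0.4519,0.4036,0.5778,-0.7688,2.9724,-2.7726
55,0.2193,-0.7254,0.7881,-0.0733,0.0277,-0.0090,0.4519,0.4031,0.5783,-0.7704,2.9737,-2.7726
56,0.2183,-0.7250,0.7880,-0.0688,0.0264,-0.0085,0.4520,0.4026,0.5788,,,
# max |effort| (N·m): 11.3459


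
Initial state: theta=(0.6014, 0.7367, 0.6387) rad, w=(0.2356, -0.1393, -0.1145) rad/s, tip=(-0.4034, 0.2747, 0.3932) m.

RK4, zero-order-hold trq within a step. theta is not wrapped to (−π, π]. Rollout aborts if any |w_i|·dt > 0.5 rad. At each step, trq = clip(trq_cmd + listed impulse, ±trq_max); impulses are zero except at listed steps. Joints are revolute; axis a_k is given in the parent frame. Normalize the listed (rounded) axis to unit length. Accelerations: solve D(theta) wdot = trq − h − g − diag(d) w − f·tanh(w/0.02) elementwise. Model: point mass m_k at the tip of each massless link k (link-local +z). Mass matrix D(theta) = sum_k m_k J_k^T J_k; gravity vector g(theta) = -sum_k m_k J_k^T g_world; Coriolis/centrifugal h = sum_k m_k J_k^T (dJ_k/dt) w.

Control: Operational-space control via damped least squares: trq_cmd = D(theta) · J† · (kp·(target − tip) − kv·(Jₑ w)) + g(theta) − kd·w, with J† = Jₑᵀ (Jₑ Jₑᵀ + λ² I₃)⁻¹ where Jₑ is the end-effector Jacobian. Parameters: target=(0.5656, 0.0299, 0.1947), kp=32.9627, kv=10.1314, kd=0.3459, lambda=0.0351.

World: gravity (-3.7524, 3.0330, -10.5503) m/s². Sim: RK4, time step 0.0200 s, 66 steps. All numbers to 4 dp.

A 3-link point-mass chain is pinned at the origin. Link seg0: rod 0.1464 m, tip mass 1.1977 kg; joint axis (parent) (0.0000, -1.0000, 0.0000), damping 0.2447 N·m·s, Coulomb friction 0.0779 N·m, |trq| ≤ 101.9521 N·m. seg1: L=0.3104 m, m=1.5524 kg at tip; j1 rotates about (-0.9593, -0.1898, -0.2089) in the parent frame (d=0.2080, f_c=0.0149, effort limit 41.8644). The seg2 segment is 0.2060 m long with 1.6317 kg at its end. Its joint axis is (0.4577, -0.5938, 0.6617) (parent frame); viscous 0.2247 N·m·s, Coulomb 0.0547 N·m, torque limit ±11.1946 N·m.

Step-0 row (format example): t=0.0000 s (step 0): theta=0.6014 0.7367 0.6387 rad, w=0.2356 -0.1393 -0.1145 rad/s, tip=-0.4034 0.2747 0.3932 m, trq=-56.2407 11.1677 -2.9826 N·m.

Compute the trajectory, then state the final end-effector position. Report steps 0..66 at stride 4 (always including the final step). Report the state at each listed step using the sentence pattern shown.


t=0.0800 s (step 4): theta=0.4333 0.9229 1.0523 rad, w=-3.4325 3.3708 5.2097 rad/s, tip=-0.3344 0.2888 0.4022 m, trq=-21.9675 -2.5943 0.7900 N·m.
t=0.1600 s (step 8): theta=0.1035 1.1895 1.3851 rad, w=-4.7183 3.0132 3.2310 rad/s, tip=-0.1799 0.3291 0.4150 m, trq=-7.0024 -9.9081 3.0255 N·m.
t=0.2400 s (step 12): theta=-0.2960 1.3743 1.6021 rad, w=-5.0655 1.5237 2.3891 rad/s, tip=-0.0104 0.3497 0.3997 m, trq=1.0960 -13.2174 2.8783 N·m.
t=0.3200 s (step 16): theta=-0.6666 1.4302 1.7800 rad, w=-4.0237 -0.0646 2.0821 rad/s, tip=0.1383 0.3402 0.3637 m, trq=6.1502 -13.2732 1.6622 N·m.
t=0.4000 s (step 20): theta=-0.9289 1.3779 1.9249 rad, w=-2.5731 -1.1383 1.5186 rad/s, tip=0.2540 0.3091 0.3235 m, trq=9.0938 -11.4782 0.3968 N·m.
t=0.4800 s (step 24): theta=-1.0905 1.2636 2.0187 rad, w=-1.5548 -1.6373 0.8507 rad/s, tip=0.3394 0.2658 0.2892 m, trq=10.9004 -9.2437 -0.5142 N·m.
t=0.5600 s (step 28): theta=-1.1895 1.1270 2.0639 rad, w=-0.9780 -1.7295 0.3150 rad/s, tip=0.4009 0.2177 0.2621 m, trq=12.1977 -7.2362 -1.1146 N·m.
t=0.6400 s (step 32): theta=-1.2538 0.9934 2.0738 rad, w=-0.6569 -1.5785 0.0020 rad/s, tip=0.4442 0.1708 0.2403 m, trq=13.2648 -5.6687 -1.5242 N·m.
t=0.7200 s (step 36): theta=-1.2978 0.8777 2.0699 rad, w=-0.4640 -1.3117 -0.1121 rad/s, tip=0.4733 0.1291 0.2218 m, trq=14.1555 -4.5634 -1.8278 N·m.
t=0.8000 s (step 40): theta=-1.3300 0.7840 2.0558 rad, w=-0.3481 -1.0324 -0.2300 rad/s, tip=0.4925 0.0952 0.2065 m, trq=14.8483 -3.8660 -1.9643 N·m.
t=0.8800 s (step 44): theta=-1.3542 0.7120 2.0349 rad, w=-0.2633 -0.7752 -0.2878 rad/s, tip=0.5052 0.0694 0.1945 m, trq=15.3399 -3.4770 -2.0116 N·m.
t=0.9600 s (step 48): theta=-1.3725 0.6589 2.0109 rad, w=-0.1967 -0.5632 -0.3112 rad/s, tip=0.5137 0.0509 0.1856 m, trq=15.6513 -3.2925 -2.0006 N·m.
t=1.0400 s (step 52): theta=-1.3860 0.6206 1.9858 rad, w=-0.1436 -0.4011 -0.3168 rad/s, tip=0.5195 0.0383 0.1794 m, trq=15.8263 -3.2274 -1.9561 N·m.
t=1.1200 s (step 56): theta=-1.3958 0.5935 1.9607 rad, w=-0.1023 -0.2839 -0.3132 rad/s, tip=0.5237 0.0299 0.1756 m, trq=15.9129 -3.2233 -1.8955 N·m.
t=1.2000 s (step 60): theta=-1.4026 0.5743 1.9361 rad, w=-0.0712 -0.2026 -0.3046 rad/s, tip=0.5268 0.0247 0.1736 m, trq=15.9500 -3.2443 -1.8298 N·m.
t=1.2800 s (step 64): theta=-1.4074 0.5604 1.9123 rad, w=-0.0488 -0.1478 -0.2933 rad/s, tip=0.5292 0.0215 0.1728 m, trq=15.9646 -3.2713 -1.7652 N·m.
t=1.3200 s (step 66): theta=-1.4091 0.5549 1.9007 rad, w=-0.0404 -0.1278 -0.2872 rad/s, tip=0.5303 0.0205 0.1727 m.
final tip position (m): 0.5303 0.0205 0.1727


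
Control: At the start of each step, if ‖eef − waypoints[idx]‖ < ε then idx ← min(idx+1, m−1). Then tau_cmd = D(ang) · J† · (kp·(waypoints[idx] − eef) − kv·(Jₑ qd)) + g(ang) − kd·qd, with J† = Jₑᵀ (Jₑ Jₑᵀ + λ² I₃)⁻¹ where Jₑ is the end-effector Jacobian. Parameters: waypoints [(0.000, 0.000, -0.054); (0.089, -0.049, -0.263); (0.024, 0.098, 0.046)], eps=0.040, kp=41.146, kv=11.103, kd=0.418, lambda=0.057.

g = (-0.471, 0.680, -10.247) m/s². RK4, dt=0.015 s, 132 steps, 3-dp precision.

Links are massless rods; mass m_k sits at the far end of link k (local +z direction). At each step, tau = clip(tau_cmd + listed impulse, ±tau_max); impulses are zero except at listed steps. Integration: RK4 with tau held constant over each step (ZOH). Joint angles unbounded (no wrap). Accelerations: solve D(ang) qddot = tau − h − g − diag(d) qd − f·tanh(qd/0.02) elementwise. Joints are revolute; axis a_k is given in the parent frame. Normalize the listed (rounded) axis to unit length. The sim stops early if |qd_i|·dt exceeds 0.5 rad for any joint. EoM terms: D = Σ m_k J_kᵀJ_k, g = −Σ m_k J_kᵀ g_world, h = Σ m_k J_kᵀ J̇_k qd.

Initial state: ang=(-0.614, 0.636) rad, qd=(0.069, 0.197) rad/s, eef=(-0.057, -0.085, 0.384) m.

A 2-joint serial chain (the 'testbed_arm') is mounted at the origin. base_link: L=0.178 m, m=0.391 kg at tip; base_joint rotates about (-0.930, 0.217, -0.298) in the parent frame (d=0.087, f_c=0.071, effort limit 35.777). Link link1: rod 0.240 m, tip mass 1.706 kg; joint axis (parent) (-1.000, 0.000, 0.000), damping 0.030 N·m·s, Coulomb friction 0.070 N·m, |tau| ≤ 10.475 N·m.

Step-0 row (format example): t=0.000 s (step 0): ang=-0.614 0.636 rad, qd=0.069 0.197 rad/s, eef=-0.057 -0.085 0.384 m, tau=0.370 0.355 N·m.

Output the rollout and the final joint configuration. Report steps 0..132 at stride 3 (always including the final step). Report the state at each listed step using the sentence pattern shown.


t=0.045 s (step 3): ang=-0.644 0.700 rad, qd=-1.041 2.039 rad/s, eef=-0.061 -0.081 0.380 m, tau=1.077 -0.551 N·m.
t=0.090 s (step 6): ang=-0.696 0.799 rad, qd=-1.243 2.358 rad/s, eef=-0.067 -0.077 0.372 m, tau=1.240 -0.706 N·m.
t=0.135 s (step 9): ang=-0.754 0.910 rad, qd=-1.361 2.567 rad/s, eef=-0.073 -0.072 0.362 m, tau=1.304 -0.864 N·m.
t=0.180 s (step 12): ang=-0.818 1.030 rad, qd=-1.449 2.742 rad/s, eef=-0.079 -0.067 0.350 m, tau=1.321 -1.059 N·m.
t=0.225 s (step 15): ang=-0.884 1.156 rad, qd=-1.513 2.878 rad/s, eef=-0.085 -0.061 0.336 m, tau=1.304 -1.284 N·m.
t=0.270 s (step 18): ang=-0.953 1.288 rad, qd=-1.552 2.970 rad/s, eef=-0.090 -0.054 0.319 m, tau=1.262 -1.531 N·m.
t=0.315 s (step 21): ang=-1.023 1.423 rad, qd=-1.567 3.013 rad/s, eef=-0.095 -0.047 0.301 m, tau=1.201 -1.788 N·m.
t=0.360 s (step 24): ang=-1.094 1.558 rad, qd=-1.560 3.009 rad/s, eef=-0.097 -0.040 0.282 m, tau=1.123 -2.047 N·m.
t=0.405 s (step 27): ang=-1.163 1.693 rad, qd=-1.532 2.962 rad/s, eef=-0.099 -0.032 0.261 m, tau=1.032 -2.295 N·m.
t=0.450 s (step 30): ang=-1.231 1.824 rad, qd=-1.486 2.875 rad/s, eef=-0.099 -0.024 0.240 m, tau=0.932 -2.524 N·m.
t=0.495 s (step 33): ang=-1.297 1.951 rad, qd=-1.424 2.757 rad/s, eef=-0.097 -0.016 0.219 m, tau=0.825 -2.728 N·m.
t=0.540 s (step 36): ang=-1.359 2.072 rad, qd=-1.347 2.615 rad/s, eef=-0.094 -0.008 0.198 m, tau=0.714 -2.902 N·m.
t=0.585 s (step 39): ang=-1.418 2.186 rad, qd=-1.260 2.457 rad/s, eef=-0.090 -0.001 0.178 m, tau=0.601 -3.047 N·m.
t=0.630 s (step 42): ang=-1.473 2.293 rad, qd=-1.163 2.288 rad/s, eef=-0.086 0.006 0.160 m, tau=0.490 -3.162 N·m.
t=0.675 s (step 45): ang=-1.523 2.392 rad, qd=-1.061 2.116 rad/s, eef=-0.080 0.013 0.142 m, tau=0.382 -3.250 N·m.
t=0.720 s (step 48): ang=-1.568 2.483 rad, qd=-0.956 1.944 rad/s, eef=-0.074 0.019 0.126 m, tau=0.279 -3.316 N·m.
t=0.765 s (step 51): ang=-1.609 2.567 rad, qd=-0.851 1.778 rad/s, eef=-0.068 0.025 0.111 m, tau=0.183 -3.363 N·m.
t=0.810 s (step 54): ang=-1.645 2.643 rad, qd=-0.749 1.619 rad/s, eef=-0.062 0.030 0.098 m, tau=0.095 -3.396 N·m.
t=0.855 s (step 57): ang=-1.676 2.713 rad, qd=-0.650 1.469 rad/s, eef=-0.055 0.035 0.085 m, tau=0.017 -3.416 N·m.
t=0.900 s (step 60): ang=-1.703 2.776 rad, qd=-0.554 1.329 rad/s, eef=-0.050 0.039 0.074 m, tau=-0.052 -3.428 N·m.
t=0.945 s (step 63): ang=-1.726 2.832 rad, qd=-0.460 1.198 rad/s, eef=-0.044 0.043 0.064 m, tau=-0.112 -3.433 N·m.
t=0.990 s (step 66): ang=-1.745 2.884 rad, qd=-0.364 1.078 rad/s, eef=-0.038 0.046 0.055 m, tau=-0.164 -3.435 N·m.
t=1.035 s (step 69): ang=-1.759 2.930 rad, qd=-0.266 0.966 rad/s, eef=-0.033 0.049 0.047 m, tau=-0.208 -3.434 N·m.
t=1.080 s (step 72): ang=-1.769 2.971 rad, qd=-0.165 0.864 rad/s, eef=-0.029 0.052 0.039 m, tau=-0.246 -3.432 N·m.
t=1.125 s (step 75): ang=-1.774 3.008 rad, qd=-0.064 0.772 rad/s, eef=-0.024 0.054 0.032 m, tau=-0.279 -3.432 N·m.
t=1.170 s (step 78): ang=-1.775 3.041 rad, qd=-0.015 0.700 rad/s, eef=-0.020 0.056 0.026 m, tau=-0.285 -3.437 N·m.
t=1.215 s (step 81): ang=-1.775 3.071 rad, qd=0.003 0.641 rad/s, eef=-0.017 0.058 0.020 m, tau=-0.275 -3.442 N·m.
t=1.260 s (step 84): ang=-1.775 3.098 rad, qd=0.021 0.585 rad/s, eef=-0.013 0.060 0.015 m, tau=-0.264 -3.443 N·m.
t=1.305 s (step 87): ang=-1.774 3.123 rad, qd=0.041 0.533 rad/s, eef=-0.010 0.061 0.010 m, tau=-0.254 -3.442 N·m.
t=1.350 s (step 90): ang=-1.771 3.146 rad, qd=0.094 0.477 rad/s, eef=-0.007 0.061 0.005 m, tau=-0.260 -3.438 N·m.
t=1.395 s (step 93): ang=-1.765 3.166 rad, qd=0.150 0.426 rad/s, eef=-0.004 0.062 0.000 m, tau=-0.269 -3.433 N·m.
t=1.440 s (step 96): ang=-1.757 3.184 rad, qd=0.197 0.381 rad/s, eef=-0.002 0.063 -0.004 m, tau=-0.275 -3.431 N·m.
t=1.485 s (step 99): ang=-1.748 3.201 rad, qd=0.235 0.342 rad/s, eef=0.001 0.063 -0.007 m, tau=-0.279 -3.428 N·m.
t=1.530 s (step 102): ang=-1.736 3.215 rad, qd=0.266 0.307 rad/s, eef=0.003 0.063 -0.011 m, tau=-0.280 -3.425 N·m.
t=1.575 s (step 105): ang=-1.724 3.228 rad, qd=0.291 0.276 rad/s, eef=0.005 0.063 -0.015 m, tau=-0.279 -3.421 N·m.
t=1.620 s (step 108): ang=-1.710 3.240 rad, qd=0.310 0.249 rad/s, eef=0.006 0.062 -0.018 m, tau=-0.276 -3.416 N·m.
t=1.665 s (step 111): ang=-1.696 3.251 rad, qd=0.326 0.224 rad/s, eef=0.008 0.062 -0.021 m, tau=-0.271 -3.410 N·m.
t=1.710 s (step 114): ang=-1.681 3.260 rad, qd=0.337 0.202 rad/s, eef=0.009 0.062 -0.024 m, tau=-0.264 -3.402 N·m.
t=1.755 s (step 117): ang=-1.666 3.269 rad, qd=0.346 0.182 rad/s, eef=0.011 0.061 -0.026 m, tau=-0.256 -3.393 N·m.
t=1.800 s (step 120): ang=-1.650 3.277 rad, qd=0.352 0.164 rad/s, eef=0.012 0.061 -0.029 m, tau=-0.247 -3.383 N·m.
t=1.845 s (step 123): ang=-1.634 3.284 rad, qd=0.357 0.148 rad/s, eef=0.013 0.060 -0.031 m, tau=-0.236 -3.371 N·m.
t=1.890 s (step 126): ang=-1.618 3.290 rad, qd=0.359 0.133 rad/s, eef=0.014 0.059 -0.033 m, tau=-0.225 -3.358 N·m.
t=1.935 s (step 129): ang=-1.602 3.296 rad, qd=0.360 0.119 rad/s, eef=0.015 0.058 -0.035 m, tau=-0.214 -3.345 N·m.
t=1.980 s (step 132): ang=-1.585 3.301 rad, qd=0.360 0.107 rad/s, eef=0.015 0.057 -0.037 m.
final ang (rad): -1.585 3.301
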